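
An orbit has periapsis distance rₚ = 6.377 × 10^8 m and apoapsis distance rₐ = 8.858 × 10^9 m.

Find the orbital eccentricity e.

e = (rₐ − rₚ) / (rₐ + rₚ).
e = (8.858e+09 − 6.377e+08) / (8.858e+09 + 6.377e+08) = 8.2203e+09 / 9.4957e+09 ≈ 0.8657.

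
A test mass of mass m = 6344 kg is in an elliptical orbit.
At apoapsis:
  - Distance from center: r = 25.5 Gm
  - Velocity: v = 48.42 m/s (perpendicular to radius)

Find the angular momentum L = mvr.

Convert to SI: r = 25.5 Gm = 2.55e+10 m.
Since v is perpendicular to r, L = m · v · r.
L = 6344 · 48.42 · 2.55e+10 kg·m²/s ≈ 7.833e+15 kg·m²/s.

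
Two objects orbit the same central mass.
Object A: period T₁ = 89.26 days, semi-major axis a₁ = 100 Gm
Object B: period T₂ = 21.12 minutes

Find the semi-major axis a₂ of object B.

Convert to SI: T₁ = 89.26 days = 7.71206e+06 s; a₁ = 100 Gm = 1e+11 m; T₂ = 21.12 minutes = 1267.2 s.
Kepler's third law: (T₁/T₂)² = (a₁/a₂)³ ⇒ a₂ = a₁ · (T₂/T₁)^(2/3).
T₂/T₁ = 1267.2 / 7.71206e+06 = 0.000164314.
a₂ = 1e+11 · (0.000164314)^(2/3) m ≈ 3e+08 m = 300 Mm.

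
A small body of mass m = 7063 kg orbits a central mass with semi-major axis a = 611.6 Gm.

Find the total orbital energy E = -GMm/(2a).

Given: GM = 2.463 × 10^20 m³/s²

Convert to SI: a = 611.6 Gm = 6.116e+11 m.
E = −GMm / (2a).
E = −2.463e+20 · 7063 / (2 · 6.116e+11) J ≈ -1.422e+12 J = -1.422 TJ.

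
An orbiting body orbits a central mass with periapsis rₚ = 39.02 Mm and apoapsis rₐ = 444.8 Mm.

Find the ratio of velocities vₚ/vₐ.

Convert to SI: rₚ = 39.02 Mm = 3.902e+07 m; rₐ = 444.8 Mm = 4.448e+08 m.
Conservation of angular momentum gives rₚvₚ = rₐvₐ, so vₚ/vₐ = rₐ/rₚ.
vₚ/vₐ = 4.448e+08 / 3.902e+07 ≈ 11.4.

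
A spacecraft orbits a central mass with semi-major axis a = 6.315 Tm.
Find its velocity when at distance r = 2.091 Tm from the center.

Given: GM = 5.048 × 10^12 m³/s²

Convert to SI: a = 6.315 Tm = 6.315e+12 m; r = 2.091 Tm = 2.091e+12 m.
Vis-viva: v = √(GM · (2/r − 1/a)).
2/r − 1/a = 2/2.091e+12 − 1/6.315e+12 = 7.98127e-13 m⁻¹.
v = √(5.048e+12 · 7.98127e-13) m/s ≈ 2.007 m/s = 2.007 m/s.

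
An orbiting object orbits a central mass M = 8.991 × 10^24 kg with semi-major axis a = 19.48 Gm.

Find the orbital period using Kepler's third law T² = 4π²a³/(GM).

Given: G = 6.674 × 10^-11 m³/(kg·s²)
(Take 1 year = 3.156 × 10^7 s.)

Convert to SI: a = 19.48 Gm = 1.948e+10 m.
GM = G · M = 6.674e-11 · 8.991e+24 = 6.00059e+14 m³/s².
Kepler's third law: T = 2π √(a³ / GM).
Substituting a = 1.948e+10 m and GM = 6.00059e+14 m³/s²:
T = 2π √((1.948e+10)³ / 6.00059e+14) s
T ≈ 6.974e+08 s = 22.1 years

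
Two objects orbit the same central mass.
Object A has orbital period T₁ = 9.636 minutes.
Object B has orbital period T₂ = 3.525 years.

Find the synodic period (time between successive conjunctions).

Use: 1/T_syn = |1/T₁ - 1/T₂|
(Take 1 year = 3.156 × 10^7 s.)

Convert to SI: T₁ = 9.636 minutes = 578.16 s; T₂ = 3.525 years = 1.11249e+08 s.
T_syn = |T₁ · T₂ / (T₁ − T₂)|.
T_syn = |578.16 · 1.11249e+08 / (578.16 − 1.11249e+08)| s ≈ 578.2 s = 9.636 minutes.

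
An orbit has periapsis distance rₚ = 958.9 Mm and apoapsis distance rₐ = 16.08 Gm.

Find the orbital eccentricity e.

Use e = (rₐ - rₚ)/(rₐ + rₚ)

Convert to SI: rₚ = 958.9 Mm = 9.589e+08 m; rₐ = 16.08 Gm = 1.608e+10 m.
e = (rₐ − rₚ) / (rₐ + rₚ).
e = (1.608e+10 − 9.589e+08) / (1.608e+10 + 9.589e+08) = 1.51211e+10 / 1.70389e+10 ≈ 0.8874.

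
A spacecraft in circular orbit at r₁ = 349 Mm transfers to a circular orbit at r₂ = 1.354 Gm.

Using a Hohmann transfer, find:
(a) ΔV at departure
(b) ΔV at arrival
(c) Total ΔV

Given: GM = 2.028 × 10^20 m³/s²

Convert to SI: r₁ = 349 Mm = 3.49e+08 m; r₂ = 1.354 Gm = 1.354e+09 m.
Transfer semi-major axis: a_t = (r₁ + r₂)/2 = (3.49e+08 + 1.354e+09)/2 = 8.515e+08 m.
Circular speeds: v₁ = √(GM/r₁) = 762292 m/s, v₂ = √(GM/r₂) = 387012 m/s.
Transfer speeds (vis-viva v² = GM(2/r − 1/a_t)): v₁ᵗ = 961254 m/s, v₂ᵗ = 247768 m/s.
(a) ΔV₁ = |v₁ᵗ − v₁| ≈ 1.99e+05 m/s = 199 km/s.
(b) ΔV₂ = |v₂ − v₂ᵗ| ≈ 1.392e+05 m/s = 139.2 km/s.
(c) ΔV_total = ΔV₁ + ΔV₂ ≈ 3.382e+05 m/s = 338.2 km/s.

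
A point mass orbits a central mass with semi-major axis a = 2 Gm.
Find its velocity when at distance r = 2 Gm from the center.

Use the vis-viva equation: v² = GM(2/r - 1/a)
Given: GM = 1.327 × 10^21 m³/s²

Convert to SI: a = 2 Gm = 2e+09 m; r = 2 Gm = 2e+09 m.
Vis-viva: v = √(GM · (2/r − 1/a)).
2/r − 1/a = 2/2e+09 − 1/2e+09 = 5e-10 m⁻¹.
v = √(1.327e+21 · 5e-10) m/s ≈ 8.146e+05 m/s = 814.6 km/s.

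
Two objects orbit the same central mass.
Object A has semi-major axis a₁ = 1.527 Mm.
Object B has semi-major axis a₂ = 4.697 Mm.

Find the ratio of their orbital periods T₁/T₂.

Convert to SI: a₁ = 1.527 Mm = 1.527e+06 m; a₂ = 4.697 Mm = 4.697e+06 m.
From Kepler's third law, (T₁/T₂)² = (a₁/a₂)³, so T₁/T₂ = (a₁/a₂)^(3/2).
a₁/a₂ = 1.527e+06 / 4.697e+06 = 0.325101.
T₁/T₂ = (0.325101)^(3/2) ≈ 0.1854.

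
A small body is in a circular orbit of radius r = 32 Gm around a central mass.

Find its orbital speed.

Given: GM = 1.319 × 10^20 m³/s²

Convert to SI: r = 32 Gm = 3.2e+10 m.
For a circular orbit, gravity supplies the centripetal force, so v = √(GM / r).
v = √(1.319e+20 / 3.2e+10) m/s ≈ 6.42e+04 m/s = 64.2 km/s.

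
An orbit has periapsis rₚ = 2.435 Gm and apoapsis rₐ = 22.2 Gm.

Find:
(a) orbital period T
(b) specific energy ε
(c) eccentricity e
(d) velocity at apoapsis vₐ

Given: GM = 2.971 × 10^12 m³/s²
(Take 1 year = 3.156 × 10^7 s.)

Convert to SI: rₚ = 2.435 Gm = 2.435e+09 m; rₐ = 22.2 Gm = 2.22e+10 m.
(a) With a = (rₚ + rₐ)/2 = 1.23175e+10 m, T = 2π √(a³/GM) = 2π √((1.23175e+10)³/2.971e+12) s ≈ 4.983e+09 s
(b) With a = (rₚ + rₐ)/2 = 1.23175e+10 m, ε = −GM/(2a) = −2.971e+12/(2 · 1.23175e+10) J/kg ≈ -120.6 J/kg
(c) e = (rₐ − rₚ)/(rₐ + rₚ) = (2.22e+10 − 2.435e+09)/(2.22e+10 + 2.435e+09) ≈ 0.8023
(d) With a = (rₚ + rₐ)/2 = 1.23175e+10 m, vₐ = √(GM (2/rₐ − 1/a)) = √(2.971e+12 · (2/2.22e+10 − 1/1.23175e+10)) m/s ≈ 5.144 m/s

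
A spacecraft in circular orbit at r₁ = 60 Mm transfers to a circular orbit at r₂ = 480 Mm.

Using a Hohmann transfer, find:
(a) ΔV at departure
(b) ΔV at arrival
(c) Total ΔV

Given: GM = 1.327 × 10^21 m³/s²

Convert to SI: r₁ = 60 Mm = 6e+07 m; r₂ = 480 Mm = 4.8e+08 m.
Transfer semi-major axis: a_t = (r₁ + r₂)/2 = (6e+07 + 4.8e+08)/2 = 2.7e+08 m.
Circular speeds: v₁ = √(GM/r₁) = 4.70284e+06 m/s, v₂ = √(GM/r₂) = 1.6627e+06 m/s.
Transfer speeds (vis-viva v² = GM(2/r − 1/a_t)): v₁ᵗ = 6.27045e+06 m/s, v₂ᵗ = 783806 m/s.
(a) ΔV₁ = |v₁ᵗ − v₁| ≈ 1.568e+06 m/s = 1568 km/s.
(b) ΔV₂ = |v₂ − v₂ᵗ| ≈ 8.789e+05 m/s = 878.9 km/s.
(c) ΔV_total = ΔV₁ + ΔV₂ ≈ 2.447e+06 m/s = 2447 km/s.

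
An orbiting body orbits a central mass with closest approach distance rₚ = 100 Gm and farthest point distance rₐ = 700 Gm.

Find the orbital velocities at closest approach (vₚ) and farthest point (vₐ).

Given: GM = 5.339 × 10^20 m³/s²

Convert to SI: rₚ = 100 Gm = 1e+11 m; rₐ = 700 Gm = 7e+11 m.
Use the vis-viva equation v² = GM(2/r − 1/a) with a = (rₚ + rₐ)/2 = (1e+11 + 7e+11)/2 = 4e+11 m.
vₚ = √(GM · (2/rₚ − 1/a)) = √(5.339e+20 · (2/1e+11 − 1/4e+11)) m/s ≈ 9.666e+04 m/s = 96.66 km/s.
vₐ = √(GM · (2/rₐ − 1/a)) = √(5.339e+20 · (2/7e+11 − 1/4e+11)) m/s ≈ 1.381e+04 m/s = 13.81 km/s.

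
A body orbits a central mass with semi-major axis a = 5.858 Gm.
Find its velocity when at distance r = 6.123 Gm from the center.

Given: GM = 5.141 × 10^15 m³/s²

Convert to SI: a = 5.858 Gm = 5.858e+09 m; r = 6.123 Gm = 6.123e+09 m.
Vis-viva: v = √(GM · (2/r − 1/a)).
2/r − 1/a = 2/6.123e+09 − 1/5.858e+09 = 1.55931e-10 m⁻¹.
v = √(5.141e+15 · 1.55931e-10) m/s ≈ 895.3 m/s = 895.3 m/s.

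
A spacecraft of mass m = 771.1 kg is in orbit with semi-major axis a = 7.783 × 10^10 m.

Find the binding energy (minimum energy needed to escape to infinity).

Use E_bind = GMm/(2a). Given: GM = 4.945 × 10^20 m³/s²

Total orbital energy is E = −GMm/(2a); binding energy is E_bind = −E = GMm/(2a).
E_bind = 4.945e+20 · 771.1 / (2 · 7.783e+10) J ≈ 2.45e+12 J = 2.45 TJ.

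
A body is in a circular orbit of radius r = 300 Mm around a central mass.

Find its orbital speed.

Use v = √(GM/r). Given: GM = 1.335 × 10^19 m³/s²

Convert to SI: r = 300 Mm = 3e+08 m.
For a circular orbit, gravity supplies the centripetal force, so v = √(GM / r).
v = √(1.335e+19 / 3e+08) m/s ≈ 2.11e+05 m/s = 211 km/s.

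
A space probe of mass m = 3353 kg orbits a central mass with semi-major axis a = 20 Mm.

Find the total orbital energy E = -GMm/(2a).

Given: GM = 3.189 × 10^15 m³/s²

Convert to SI: a = 20 Mm = 2e+07 m.
E = −GMm / (2a).
E = −3.189e+15 · 3353 / (2 · 2e+07) J ≈ -2.673e+11 J = -267.3 GJ.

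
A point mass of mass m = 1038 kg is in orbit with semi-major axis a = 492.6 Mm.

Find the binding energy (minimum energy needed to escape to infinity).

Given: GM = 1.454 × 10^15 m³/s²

Convert to SI: a = 492.6 Mm = 4.926e+08 m.
Total orbital energy is E = −GMm/(2a); binding energy is E_bind = −E = GMm/(2a).
E_bind = 1.454e+15 · 1038 / (2 · 4.926e+08) J ≈ 1.532e+09 J = 1.532 GJ.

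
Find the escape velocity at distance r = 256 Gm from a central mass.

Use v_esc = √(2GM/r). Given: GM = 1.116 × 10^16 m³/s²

Convert to SI: r = 256 Gm = 2.56e+11 m.
Escape velocity comes from setting total energy to zero: ½v² − GM/r = 0 ⇒ v_esc = √(2GM / r).
v_esc = √(2 · 1.116e+16 / 2.56e+11) m/s ≈ 295.3 m/s = 295.3 m/s.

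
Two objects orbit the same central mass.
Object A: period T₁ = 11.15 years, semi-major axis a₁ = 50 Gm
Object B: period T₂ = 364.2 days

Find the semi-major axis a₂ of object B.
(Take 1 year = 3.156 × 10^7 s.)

Convert to SI: T₁ = 11.15 years = 3.51894e+08 s; a₁ = 50 Gm = 5e+10 m; T₂ = 364.2 days = 3.14669e+07 s.
Kepler's third law: (T₁/T₂)² = (a₁/a₂)³ ⇒ a₂ = a₁ · (T₂/T₁)^(2/3).
T₂/T₁ = 3.14669e+07 / 3.51894e+08 = 0.0894215.
a₂ = 5e+10 · (0.0894215)^(2/3) m ≈ 9.998e+09 m = 9.998 Gm.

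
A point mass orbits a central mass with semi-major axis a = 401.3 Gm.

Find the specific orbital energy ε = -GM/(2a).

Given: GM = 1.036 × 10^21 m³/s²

Convert to SI: a = 401.3 Gm = 4.013e+11 m.
ε = −GM / (2a).
ε = −1.036e+21 / (2 · 4.013e+11) J/kg ≈ -1.291e+09 J/kg = -1.291 GJ/kg.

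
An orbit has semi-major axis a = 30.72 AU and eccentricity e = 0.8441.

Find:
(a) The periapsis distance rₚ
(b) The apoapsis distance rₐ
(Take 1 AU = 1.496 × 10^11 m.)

Convert to SI: a = 30.72 AU = 4.59571e+12 m.
(a) rₚ = a(1 − e) = 4.59571e+12 · (1 − 0.8441) = 4.59571e+12 · 0.1559 ≈ 7.165e+11 m = 4.789 AU.
(b) rₐ = a(1 + e) = 4.59571e+12 · (1 + 0.8441) = 4.59571e+12 · 1.8441 ≈ 8.475e+12 m = 56.65 AU.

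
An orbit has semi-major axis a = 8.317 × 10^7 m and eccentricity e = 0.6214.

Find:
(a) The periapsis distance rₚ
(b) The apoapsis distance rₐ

(a) rₚ = a(1 − e) = 8.317e+07 · (1 − 0.6214) = 8.317e+07 · 0.3786 ≈ 3.149e+07 m = 3.149 × 10^7 m.
(b) rₐ = a(1 + e) = 8.317e+07 · (1 + 0.6214) = 8.317e+07 · 1.6214 ≈ 1.349e+08 m = 1.349 × 10^8 m.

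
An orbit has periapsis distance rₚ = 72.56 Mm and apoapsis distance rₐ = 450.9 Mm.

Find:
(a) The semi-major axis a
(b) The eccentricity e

Convert to SI: rₚ = 72.56 Mm = 7.256e+07 m; rₐ = 450.9 Mm = 4.509e+08 m.
(a) a = (rₚ + rₐ) / 2 = (7.256e+07 + 4.509e+08) / 2 ≈ 2.617e+08 m = 261.7 Mm.
(b) e = (rₐ − rₚ) / (rₐ + rₚ) = (4.509e+08 − 7.256e+07) / (4.509e+08 + 7.256e+07) ≈ 0.7228.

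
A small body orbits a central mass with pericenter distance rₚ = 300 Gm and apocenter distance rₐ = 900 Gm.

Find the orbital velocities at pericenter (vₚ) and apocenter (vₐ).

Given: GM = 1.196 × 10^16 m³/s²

Convert to SI: rₚ = 300 Gm = 3e+11 m; rₐ = 900 Gm = 9e+11 m.
Use the vis-viva equation v² = GM(2/r − 1/a) with a = (rₚ + rₐ)/2 = (3e+11 + 9e+11)/2 = 6e+11 m.
vₚ = √(GM · (2/rₚ − 1/a)) = √(1.196e+16 · (2/3e+11 − 1/6e+11)) m/s ≈ 244.5 m/s = 244.5 m/s.
vₐ = √(GM · (2/rₐ − 1/a)) = √(1.196e+16 · (2/9e+11 − 1/6e+11)) m/s ≈ 81.51 m/s = 81.51 m/s.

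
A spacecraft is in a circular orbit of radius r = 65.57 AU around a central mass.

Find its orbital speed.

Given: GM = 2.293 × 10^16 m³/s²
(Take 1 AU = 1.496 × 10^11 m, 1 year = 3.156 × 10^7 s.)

Convert to SI: r = 65.57 AU = 9.80927e+12 m.
For a circular orbit, gravity supplies the centripetal force, so v = √(GM / r).
v = √(2.293e+16 / 9.80927e+12) m/s ≈ 48.35 m/s = 0.0102 AU/year.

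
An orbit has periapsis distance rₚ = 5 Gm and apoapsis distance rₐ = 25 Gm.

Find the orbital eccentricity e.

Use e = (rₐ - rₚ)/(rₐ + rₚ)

Convert to SI: rₚ = 5 Gm = 5e+09 m; rₐ = 25 Gm = 2.5e+10 m.
e = (rₐ − rₚ) / (rₐ + rₚ).
e = (2.5e+10 − 5e+09) / (2.5e+10 + 5e+09) = 2e+10 / 3e+10 ≈ 0.6667.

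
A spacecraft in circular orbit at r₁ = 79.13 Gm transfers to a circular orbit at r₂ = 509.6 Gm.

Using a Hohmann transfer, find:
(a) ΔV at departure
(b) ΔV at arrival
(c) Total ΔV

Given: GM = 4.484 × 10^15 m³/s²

Convert to SI: r₁ = 79.13 Gm = 7.913e+10 m; r₂ = 509.6 Gm = 5.096e+11 m.
Transfer semi-major axis: a_t = (r₁ + r₂)/2 = (7.913e+10 + 5.096e+11)/2 = 2.94365e+11 m.
Circular speeds: v₁ = √(GM/r₁) = 238.047 m/s, v₂ = √(GM/r₂) = 93.8033 m/s.
Transfer speeds (vis-viva v² = GM(2/r − 1/a_t)): v₁ᵗ = 313.209 m/s, v₂ᵗ = 48.6346 m/s.
(a) ΔV₁ = |v₁ᵗ − v₁| ≈ 75.16 m/s = 75.16 m/s.
(b) ΔV₂ = |v₂ − v₂ᵗ| ≈ 45.17 m/s = 45.17 m/s.
(c) ΔV_total = ΔV₁ + ΔV₂ ≈ 120.3 m/s = 120.3 m/s.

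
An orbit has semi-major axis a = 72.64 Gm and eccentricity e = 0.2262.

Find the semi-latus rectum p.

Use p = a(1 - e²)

Convert to SI: a = 72.64 Gm = 7.264e+10 m.
p = a (1 − e²).
p = 7.264e+10 · (1 − (0.2262)²) = 7.264e+10 · 0.948834 ≈ 6.892e+10 m = 68.92 Gm.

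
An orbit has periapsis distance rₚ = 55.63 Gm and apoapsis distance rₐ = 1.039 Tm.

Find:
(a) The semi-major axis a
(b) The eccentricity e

Convert to SI: rₚ = 55.63 Gm = 5.563e+10 m; rₐ = 1.039 Tm = 1.039e+12 m.
(a) a = (rₚ + rₐ) / 2 = (5.563e+10 + 1.039e+12) / 2 ≈ 5.473e+11 m = 547.3 Gm.
(b) e = (rₐ − rₚ) / (rₐ + rₚ) = (1.039e+12 − 5.563e+10) / (1.039e+12 + 5.563e+10) ≈ 0.8984.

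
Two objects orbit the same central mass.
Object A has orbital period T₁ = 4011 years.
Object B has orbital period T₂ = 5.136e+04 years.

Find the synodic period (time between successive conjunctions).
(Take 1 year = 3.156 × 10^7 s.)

Convert to SI: T₁ = 4011 years = 1.26587e+11 s; T₂ = 5.136e+04 years = 1.62092e+12 s.
T_syn = |T₁ · T₂ / (T₁ − T₂)|.
T_syn = |1.26587e+11 · 1.62092e+12 / (1.26587e+11 − 1.62092e+12)| s ≈ 1.373e+11 s = 4351 years.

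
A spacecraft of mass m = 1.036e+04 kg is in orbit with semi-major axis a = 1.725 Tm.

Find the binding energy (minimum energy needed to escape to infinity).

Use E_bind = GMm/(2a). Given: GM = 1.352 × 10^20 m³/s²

Convert to SI: a = 1.725 Tm = 1.725e+12 m.
Total orbital energy is E = −GMm/(2a); binding energy is E_bind = −E = GMm/(2a).
E_bind = 1.352e+20 · 1.036e+04 / (2 · 1.725e+12) J ≈ 4.06e+11 J = 406 GJ.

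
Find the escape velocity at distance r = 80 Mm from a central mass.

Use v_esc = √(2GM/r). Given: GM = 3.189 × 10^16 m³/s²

Convert to SI: r = 80 Mm = 8e+07 m.
Escape velocity comes from setting total energy to zero: ½v² − GM/r = 0 ⇒ v_esc = √(2GM / r).
v_esc = √(2 · 3.189e+16 / 8e+07) m/s ≈ 2.824e+04 m/s = 28.24 km/s.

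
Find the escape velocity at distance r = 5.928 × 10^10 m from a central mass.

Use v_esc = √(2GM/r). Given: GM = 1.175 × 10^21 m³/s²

Escape velocity comes from setting total energy to zero: ½v² − GM/r = 0 ⇒ v_esc = √(2GM / r).
v_esc = √(2 · 1.175e+21 / 5.928e+10) m/s ≈ 1.991e+05 m/s = 199.1 km/s.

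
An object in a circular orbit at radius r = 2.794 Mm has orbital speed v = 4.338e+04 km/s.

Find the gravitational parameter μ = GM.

Convert to SI: r = 2.794 Mm = 2.794e+06 m; v = 4.338e+04 km/s = 4.338e+07 m/s.
For a circular orbit v² = GM/r, so GM = v² · r.
GM = (4.338e+07)² · 2.794e+06 m³/s² ≈ 5.258e+21 m³/s² = 5.258 × 10^21 m³/s².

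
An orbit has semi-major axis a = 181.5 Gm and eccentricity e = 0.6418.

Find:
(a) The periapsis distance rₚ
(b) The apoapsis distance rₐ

Convert to SI: a = 181.5 Gm = 1.815e+11 m.
(a) rₚ = a(1 − e) = 1.815e+11 · (1 − 0.6418) = 1.815e+11 · 0.3582 ≈ 6.501e+10 m = 65.01 Gm.
(b) rₐ = a(1 + e) = 1.815e+11 · (1 + 0.6418) = 1.815e+11 · 1.6418 ≈ 2.98e+11 m = 298 Gm.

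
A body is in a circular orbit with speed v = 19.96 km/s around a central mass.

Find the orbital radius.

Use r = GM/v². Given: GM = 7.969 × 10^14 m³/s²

Convert to SI: v = 19.96 km/s = 19960 m/s.
For a circular orbit, v² = GM / r, so r = GM / v².
r = 7.969e+14 / (19960)² m ≈ 2e+06 m = 2 Mm.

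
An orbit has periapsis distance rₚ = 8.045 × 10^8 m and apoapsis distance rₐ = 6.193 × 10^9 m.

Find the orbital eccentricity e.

e = (rₐ − rₚ) / (rₐ + rₚ).
e = (6.193e+09 − 8.045e+08) / (6.193e+09 + 8.045e+08) = 5.3885e+09 / 6.9975e+09 ≈ 0.7701.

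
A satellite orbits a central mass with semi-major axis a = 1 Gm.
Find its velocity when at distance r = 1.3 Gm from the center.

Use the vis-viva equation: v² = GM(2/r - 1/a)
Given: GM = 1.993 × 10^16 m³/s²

Convert to SI: a = 1 Gm = 1e+09 m; r = 1.3 Gm = 1.3e+09 m.
Vis-viva: v = √(GM · (2/r − 1/a)).
2/r − 1/a = 2/1.3e+09 − 1/1e+09 = 5.38462e-10 m⁻¹.
v = √(1.993e+16 · 5.38462e-10) m/s ≈ 3276 m/s = 3.276 km/s.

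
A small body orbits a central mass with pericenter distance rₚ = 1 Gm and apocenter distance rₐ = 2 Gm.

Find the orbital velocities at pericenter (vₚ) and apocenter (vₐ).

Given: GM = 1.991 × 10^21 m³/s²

Convert to SI: rₚ = 1 Gm = 1e+09 m; rₐ = 2 Gm = 2e+09 m.
Use the vis-viva equation v² = GM(2/r − 1/a) with a = (rₚ + rₐ)/2 = (1e+09 + 2e+09)/2 = 1.5e+09 m.
vₚ = √(GM · (2/rₚ − 1/a)) = √(1.991e+21 · (2/1e+09 − 1/1.5e+09)) m/s ≈ 1.629e+06 m/s = 1629 km/s.
vₐ = √(GM · (2/rₐ − 1/a)) = √(1.991e+21 · (2/2e+09 − 1/1.5e+09)) m/s ≈ 8.147e+05 m/s = 814.7 km/s.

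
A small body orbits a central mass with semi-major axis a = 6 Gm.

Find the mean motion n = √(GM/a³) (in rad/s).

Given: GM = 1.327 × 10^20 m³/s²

Convert to SI: a = 6 Gm = 6e+09 m.
n = √(GM / a³).
n = √(1.327e+20 / (6e+09)³) rad/s ≈ 2.479e-05 rad/s.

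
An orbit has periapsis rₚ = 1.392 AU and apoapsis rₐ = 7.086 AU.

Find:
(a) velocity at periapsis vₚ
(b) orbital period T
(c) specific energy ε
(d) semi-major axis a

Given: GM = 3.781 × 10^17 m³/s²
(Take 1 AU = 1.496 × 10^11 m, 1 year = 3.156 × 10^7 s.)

Convert to SI: rₚ = 1.392 AU = 2.08243e+11 m; rₐ = 7.086 AU = 1.06007e+12 m.
(a) With a = (rₚ + rₐ)/2 = 6.34154e+11 m, vₚ = √(GM (2/rₚ − 1/a)) = √(3.781e+17 · (2/2.08243e+11 − 1/6.34154e+11)) m/s ≈ 1742 m/s
(b) With a = (rₚ + rₐ)/2 = 6.34154e+11 m, T = 2π √(a³/GM) = 2π √((6.34154e+11)³/3.781e+17) s ≈ 5.16e+09 s
(c) With a = (rₚ + rₐ)/2 = 6.34154e+11 m, ε = −GM/(2a) = −3.781e+17/(2 · 6.34154e+11) J/kg ≈ -2.981e+05 J/kg
(d) a = (rₚ + rₐ)/2 = (2.08243e+11 + 1.06007e+12)/2 ≈ 6.342e+11 m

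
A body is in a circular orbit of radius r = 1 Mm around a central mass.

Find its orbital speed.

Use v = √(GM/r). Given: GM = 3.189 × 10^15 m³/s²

Convert to SI: r = 1 Mm = 1e+06 m.
For a circular orbit, gravity supplies the centripetal force, so v = √(GM / r).
v = √(3.189e+15 / 1e+06) m/s ≈ 5.647e+04 m/s = 56.47 km/s.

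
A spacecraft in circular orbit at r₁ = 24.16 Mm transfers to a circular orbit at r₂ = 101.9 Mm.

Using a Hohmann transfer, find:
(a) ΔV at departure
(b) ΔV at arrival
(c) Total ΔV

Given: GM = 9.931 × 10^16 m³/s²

Convert to SI: r₁ = 24.16 Mm = 2.416e+07 m; r₂ = 101.9 Mm = 1.019e+08 m.
Transfer semi-major axis: a_t = (r₁ + r₂)/2 = (2.416e+07 + 1.019e+08)/2 = 6.303e+07 m.
Circular speeds: v₁ = √(GM/r₁) = 64113.3 m/s, v₂ = √(GM/r₂) = 31218.3 m/s.
Transfer speeds (vis-viva v² = GM(2/r − 1/a_t)): v₁ᵗ = 81519.5 m/s, v₂ᵗ = 19327.9 m/s.
(a) ΔV₁ = |v₁ᵗ − v₁| ≈ 1.741e+04 m/s = 17.41 km/s.
(b) ΔV₂ = |v₂ − v₂ᵗ| ≈ 1.189e+04 m/s = 11.89 km/s.
(c) ΔV_total = ΔV₁ + ΔV₂ ≈ 2.93e+04 m/s = 29.3 km/s.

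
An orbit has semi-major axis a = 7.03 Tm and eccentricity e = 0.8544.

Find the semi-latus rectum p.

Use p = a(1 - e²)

Convert to SI: a = 7.03 Tm = 7.03e+12 m.
p = a (1 − e²).
p = 7.03e+12 · (1 − (0.8544)²) = 7.03e+12 · 0.270001 ≈ 1.898e+12 m = 1.898 Tm.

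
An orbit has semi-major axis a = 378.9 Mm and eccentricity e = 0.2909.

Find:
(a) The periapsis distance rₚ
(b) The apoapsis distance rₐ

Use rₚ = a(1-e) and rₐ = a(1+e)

Convert to SI: a = 378.9 Mm = 3.789e+08 m.
(a) rₚ = a(1 − e) = 3.789e+08 · (1 − 0.2909) = 3.789e+08 · 0.7091 ≈ 2.687e+08 m = 268.7 Mm.
(b) rₐ = a(1 + e) = 3.789e+08 · (1 + 0.2909) = 3.789e+08 · 1.2909 ≈ 4.891e+08 m = 489.1 Mm.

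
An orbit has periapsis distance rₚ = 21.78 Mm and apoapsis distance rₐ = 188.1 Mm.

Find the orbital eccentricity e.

Convert to SI: rₚ = 21.78 Mm = 2.178e+07 m; rₐ = 188.1 Mm = 1.881e+08 m.
e = (rₐ − rₚ) / (rₐ + rₚ).
e = (1.881e+08 − 2.178e+07) / (1.881e+08 + 2.178e+07) = 1.6632e+08 / 2.0988e+08 ≈ 0.7925.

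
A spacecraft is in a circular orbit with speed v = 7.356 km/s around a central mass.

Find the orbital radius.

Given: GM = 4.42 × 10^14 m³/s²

Convert to SI: v = 7.356 km/s = 7356 m/s.
For a circular orbit, v² = GM / r, so r = GM / v².
r = 4.42e+14 / (7356)² m ≈ 8.168e+06 m = 8.168 × 10^6 m.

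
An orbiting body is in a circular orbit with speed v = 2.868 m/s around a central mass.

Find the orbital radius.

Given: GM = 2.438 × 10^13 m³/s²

For a circular orbit, v² = GM / r, so r = GM / v².
r = 2.438e+13 / (2.868)² m ≈ 2.964e+12 m = 2.964 Tm.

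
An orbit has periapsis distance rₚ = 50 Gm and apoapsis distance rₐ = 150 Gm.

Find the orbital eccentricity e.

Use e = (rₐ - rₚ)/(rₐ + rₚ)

Convert to SI: rₚ = 50 Gm = 5e+10 m; rₐ = 150 Gm = 1.5e+11 m.
e = (rₐ − rₚ) / (rₐ + rₚ).
e = (1.5e+11 − 5e+10) / (1.5e+11 + 5e+10) = 1e+11 / 2e+11 ≈ 0.5.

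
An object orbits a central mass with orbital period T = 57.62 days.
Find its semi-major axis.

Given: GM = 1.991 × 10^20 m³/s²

Convert to SI: T = 57.62 days = 4.97837e+06 s.
Invert Kepler's third law: a = (GM · T² / (4π²))^(1/3).
Substituting T = 4.97837e+06 s and GM = 1.991e+20 m³/s²:
a = (1.991e+20 · (4.97837e+06)² / (4π²))^(1/3) m
a ≈ 5e+10 m = 50 Gm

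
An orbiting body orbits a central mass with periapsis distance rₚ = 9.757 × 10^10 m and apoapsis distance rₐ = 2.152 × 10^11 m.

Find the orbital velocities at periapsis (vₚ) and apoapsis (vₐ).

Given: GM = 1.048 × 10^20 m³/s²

Use the vis-viva equation v² = GM(2/r − 1/a) with a = (rₚ + rₐ)/2 = (9.757e+10 + 2.152e+11)/2 = 1.56385e+11 m.
vₚ = √(GM · (2/rₚ − 1/a)) = √(1.048e+20 · (2/9.757e+10 − 1/1.56385e+11)) m/s ≈ 3.845e+04 m/s = 38.45 km/s.
vₐ = √(GM · (2/rₐ − 1/a)) = √(1.048e+20 · (2/2.152e+11 − 1/1.56385e+11)) m/s ≈ 1.743e+04 m/s = 17.43 km/s.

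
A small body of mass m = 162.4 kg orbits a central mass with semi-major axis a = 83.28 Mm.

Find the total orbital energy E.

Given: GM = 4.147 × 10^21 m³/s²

Convert to SI: a = 83.28 Mm = 8.328e+07 m.
E = −GMm / (2a).
E = −4.147e+21 · 162.4 / (2 · 8.328e+07) J ≈ -4.043e+15 J = -4.043 PJ.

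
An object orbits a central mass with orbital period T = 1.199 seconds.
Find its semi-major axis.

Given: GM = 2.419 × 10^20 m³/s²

Invert Kepler's third law: a = (GM · T² / (4π²))^(1/3).
Substituting T = 1.199 s and GM = 2.419e+20 m³/s²:
a = (2.419e+20 · (1.199)² / (4π²))^(1/3) m
a ≈ 2.065e+06 m = 2.065 Mm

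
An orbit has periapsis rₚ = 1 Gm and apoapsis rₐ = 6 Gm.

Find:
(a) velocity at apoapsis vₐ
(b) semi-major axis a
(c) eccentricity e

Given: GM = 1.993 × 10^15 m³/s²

Convert to SI: rₚ = 1 Gm = 1e+09 m; rₐ = 6 Gm = 6e+09 m.
(a) With a = (rₚ + rₐ)/2 = 3.5e+09 m, vₐ = √(GM (2/rₐ − 1/a)) = √(1.993e+15 · (2/6e+09 − 1/3.5e+09)) m/s ≈ 308.1 m/s
(b) a = (rₚ + rₐ)/2 = (1e+09 + 6e+09)/2 ≈ 3.5e+09 m
(c) e = (rₐ − rₚ)/(rₐ + rₚ) = (6e+09 − 1e+09)/(6e+09 + 1e+09) ≈ 0.7143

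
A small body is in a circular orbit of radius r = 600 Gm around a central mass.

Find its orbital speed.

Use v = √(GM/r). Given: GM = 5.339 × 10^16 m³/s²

Convert to SI: r = 600 Gm = 6e+11 m.
For a circular orbit, gravity supplies the centripetal force, so v = √(GM / r).
v = √(5.339e+16 / 6e+11) m/s ≈ 298.3 m/s = 298.3 m/s.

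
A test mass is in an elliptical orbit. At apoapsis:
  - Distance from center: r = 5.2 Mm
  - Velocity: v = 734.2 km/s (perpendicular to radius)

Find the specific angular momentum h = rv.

Convert to SI: r = 5.2 Mm = 5.2e+06 m; v = 734.2 km/s = 734200 m/s.
With v perpendicular to r, h = r · v.
h = 5.2e+06 · 734200 m²/s ≈ 3.818e+12 m²/s.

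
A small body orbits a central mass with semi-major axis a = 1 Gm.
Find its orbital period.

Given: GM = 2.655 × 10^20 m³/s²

Convert to SI: a = 1 Gm = 1e+09 m.
Kepler's third law: T = 2π √(a³ / GM).
Substituting a = 1e+09 m and GM = 2.655e+20 m³/s²:
T = 2π √((1e+09)³ / 2.655e+20) s
T ≈ 1.219e+04 s = 3.387 hours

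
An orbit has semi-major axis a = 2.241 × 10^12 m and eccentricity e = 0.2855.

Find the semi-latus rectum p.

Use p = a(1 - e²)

p = a (1 − e²).
p = 2.241e+12 · (1 − (0.2855)²) = 2.241e+12 · 0.91849 ≈ 2.058e+12 m = 2.058 × 10^12 m.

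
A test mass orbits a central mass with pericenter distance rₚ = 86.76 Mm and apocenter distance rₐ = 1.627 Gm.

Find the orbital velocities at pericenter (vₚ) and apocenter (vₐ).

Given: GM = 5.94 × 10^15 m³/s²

Convert to SI: rₚ = 86.76 Mm = 8.676e+07 m; rₐ = 1.627 Gm = 1.627e+09 m.
Use the vis-viva equation v² = GM(2/r − 1/a) with a = (rₚ + rₐ)/2 = (8.676e+07 + 1.627e+09)/2 = 8.5688e+08 m.
vₚ = √(GM · (2/rₚ − 1/a)) = √(5.94e+15 · (2/8.676e+07 − 1/8.5688e+08)) m/s ≈ 1.14e+04 m/s = 11.4 km/s.
vₐ = √(GM · (2/rₐ − 1/a)) = √(5.94e+15 · (2/1.627e+09 − 1/8.5688e+08)) m/s ≈ 608 m/s = 608 m/s.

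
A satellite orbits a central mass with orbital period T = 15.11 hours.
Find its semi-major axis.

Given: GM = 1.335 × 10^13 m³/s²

Convert to SI: T = 15.11 hours = 54396 s.
Invert Kepler's third law: a = (GM · T² / (4π²))^(1/3).
Substituting T = 54396 s and GM = 1.335e+13 m³/s²:
a = (1.335e+13 · (54396)² / (4π²))^(1/3) m
a ≈ 1e+07 m = 10 Mm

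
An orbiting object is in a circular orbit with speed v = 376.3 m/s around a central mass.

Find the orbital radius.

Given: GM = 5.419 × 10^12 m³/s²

For a circular orbit, v² = GM / r, so r = GM / v².
r = 5.419e+12 / (376.3)² m ≈ 3.827e+07 m = 3.827 × 10^7 m.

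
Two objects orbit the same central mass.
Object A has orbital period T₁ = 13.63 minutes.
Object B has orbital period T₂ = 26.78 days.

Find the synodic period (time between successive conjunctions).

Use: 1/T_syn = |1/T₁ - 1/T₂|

Convert to SI: T₁ = 13.63 minutes = 817.8 s; T₂ = 26.78 days = 2.31379e+06 s.
T_syn = |T₁ · T₂ / (T₁ − T₂)|.
T_syn = |817.8 · 2.31379e+06 / (817.8 − 2.31379e+06)| s ≈ 818.1 s = 13.63 minutes.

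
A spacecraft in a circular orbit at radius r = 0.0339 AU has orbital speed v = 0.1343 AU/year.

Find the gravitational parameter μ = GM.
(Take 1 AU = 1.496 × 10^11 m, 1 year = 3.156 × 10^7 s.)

Convert to SI: r = 0.0339 AU = 5.07144e+09 m; v = 0.1343 AU/year = 636.606 m/s.
For a circular orbit v² = GM/r, so GM = v² · r.
GM = (636.606)² · 5.07144e+09 m³/s² ≈ 2.055e+15 m³/s² = 2.055 × 10^15 m³/s².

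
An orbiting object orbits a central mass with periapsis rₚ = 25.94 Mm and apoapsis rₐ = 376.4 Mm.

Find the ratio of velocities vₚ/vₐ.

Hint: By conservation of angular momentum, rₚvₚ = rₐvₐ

Convert to SI: rₚ = 25.94 Mm = 2.594e+07 m; rₐ = 376.4 Mm = 3.764e+08 m.
Conservation of angular momentum gives rₚvₚ = rₐvₐ, so vₚ/vₐ = rₐ/rₚ.
vₚ/vₐ = 3.764e+08 / 2.594e+07 ≈ 14.51.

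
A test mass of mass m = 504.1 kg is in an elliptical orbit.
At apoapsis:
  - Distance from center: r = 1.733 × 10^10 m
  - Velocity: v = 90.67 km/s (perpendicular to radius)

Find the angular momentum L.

Convert to SI: v = 90.67 km/s = 90670 m/s.
Since v is perpendicular to r, L = m · v · r.
L = 504.1 · 90670 · 1.733e+10 kg·m²/s ≈ 7.921e+17 kg·m²/s.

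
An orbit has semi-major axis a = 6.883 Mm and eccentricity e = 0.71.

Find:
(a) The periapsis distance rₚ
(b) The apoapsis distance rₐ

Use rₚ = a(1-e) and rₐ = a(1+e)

Convert to SI: a = 6.883 Mm = 6.883e+06 m.
(a) rₚ = a(1 − e) = 6.883e+06 · (1 − 0.71) = 6.883e+06 · 0.29 ≈ 1.996e+06 m = 1.996 Mm.
(b) rₐ = a(1 + e) = 6.883e+06 · (1 + 0.71) = 6.883e+06 · 1.71 ≈ 1.177e+07 m = 11.77 Mm.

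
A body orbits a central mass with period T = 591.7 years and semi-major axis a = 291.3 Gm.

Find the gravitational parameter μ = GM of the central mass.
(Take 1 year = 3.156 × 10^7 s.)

Convert to SI: T = 591.7 years = 1.86741e+10 s; a = 291.3 Gm = 2.913e+11 m.
GM = 4π² · a³ / T².
GM = 4π² · (2.913e+11)³ / (1.86741e+10)² m³/s² ≈ 2.798e+15 m³/s² = 2.798 × 10^15 m³/s².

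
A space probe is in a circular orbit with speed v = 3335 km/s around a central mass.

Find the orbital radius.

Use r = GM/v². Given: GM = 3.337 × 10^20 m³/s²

Convert to SI: v = 3335 km/s = 3.335e+06 m/s.
For a circular orbit, v² = GM / r, so r = GM / v².
r = 3.337e+20 / (3.335e+06)² m ≈ 3e+07 m = 30 Mm.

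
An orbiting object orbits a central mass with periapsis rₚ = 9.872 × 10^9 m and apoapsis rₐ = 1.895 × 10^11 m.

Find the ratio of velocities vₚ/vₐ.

Conservation of angular momentum gives rₚvₚ = rₐvₐ, so vₚ/vₐ = rₐ/rₚ.
vₚ/vₐ = 1.895e+11 / 9.872e+09 ≈ 19.2.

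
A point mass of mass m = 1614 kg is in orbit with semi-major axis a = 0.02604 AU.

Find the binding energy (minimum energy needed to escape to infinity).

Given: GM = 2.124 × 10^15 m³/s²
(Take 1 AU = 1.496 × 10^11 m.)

Convert to SI: a = 0.02604 AU = 3.89558e+09 m.
Total orbital energy is E = −GMm/(2a); binding energy is E_bind = −E = GMm/(2a).
E_bind = 2.124e+15 · 1614 / (2 · 3.89558e+09) J ≈ 4.4e+08 J = 440 MJ.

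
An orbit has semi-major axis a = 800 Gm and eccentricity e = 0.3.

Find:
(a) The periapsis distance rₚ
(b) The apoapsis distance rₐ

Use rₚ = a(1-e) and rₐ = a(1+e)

Convert to SI: a = 800 Gm = 8e+11 m.
(a) rₚ = a(1 − e) = 8e+11 · (1 − 0.3) = 8e+11 · 0.7 ≈ 5.6e+11 m = 560 Gm.
(b) rₐ = a(1 + e) = 8e+11 · (1 + 0.3) = 8e+11 · 1.3 ≈ 1.04e+12 m = 1.04 Tm.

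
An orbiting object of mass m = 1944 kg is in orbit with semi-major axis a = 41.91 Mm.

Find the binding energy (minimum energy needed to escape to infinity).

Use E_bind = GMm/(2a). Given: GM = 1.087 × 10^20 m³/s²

Convert to SI: a = 41.91 Mm = 4.191e+07 m.
Total orbital energy is E = −GMm/(2a); binding energy is E_bind = −E = GMm/(2a).
E_bind = 1.087e+20 · 1944 / (2 · 4.191e+07) J ≈ 2.521e+15 J = 2.521 PJ.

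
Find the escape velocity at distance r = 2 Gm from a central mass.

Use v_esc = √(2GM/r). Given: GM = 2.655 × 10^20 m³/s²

Convert to SI: r = 2 Gm = 2e+09 m.
Escape velocity comes from setting total energy to zero: ½v² − GM/r = 0 ⇒ v_esc = √(2GM / r).
v_esc = √(2 · 2.655e+20 / 2e+09) m/s ≈ 5.153e+05 m/s = 515.3 km/s.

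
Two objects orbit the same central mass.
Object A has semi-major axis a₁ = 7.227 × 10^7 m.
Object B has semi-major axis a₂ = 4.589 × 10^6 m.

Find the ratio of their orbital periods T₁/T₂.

From Kepler's third law, (T₁/T₂)² = (a₁/a₂)³, so T₁/T₂ = (a₁/a₂)^(3/2).
a₁/a₂ = 7.227e+07 / 4.589e+06 = 15.7485.
T₁/T₂ = (15.7485)^(3/2) ≈ 62.5.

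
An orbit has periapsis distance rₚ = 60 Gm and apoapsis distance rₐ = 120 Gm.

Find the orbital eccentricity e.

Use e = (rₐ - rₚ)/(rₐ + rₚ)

Convert to SI: rₚ = 60 Gm = 6e+10 m; rₐ = 120 Gm = 1.2e+11 m.
e = (rₐ − rₚ) / (rₐ + rₚ).
e = (1.2e+11 − 6e+10) / (1.2e+11 + 6e+10) = 6e+10 / 1.8e+11 ≈ 0.3333.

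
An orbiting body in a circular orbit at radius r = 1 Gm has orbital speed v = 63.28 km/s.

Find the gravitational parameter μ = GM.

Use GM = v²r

Convert to SI: r = 1 Gm = 1e+09 m; v = 63.28 km/s = 63280 m/s.
For a circular orbit v² = GM/r, so GM = v² · r.
GM = (63280)² · 1e+09 m³/s² ≈ 4.004e+18 m³/s² = 4.004 × 10^18 m³/s².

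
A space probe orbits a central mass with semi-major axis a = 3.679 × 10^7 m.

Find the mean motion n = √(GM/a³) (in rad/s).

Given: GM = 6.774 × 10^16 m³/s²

n = √(GM / a³).
n = √(6.774e+16 / (3.679e+07)³) rad/s ≈ 0.001166 rad/s.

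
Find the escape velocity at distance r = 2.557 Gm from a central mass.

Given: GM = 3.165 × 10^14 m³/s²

Convert to SI: r = 2.557 Gm = 2.557e+09 m.
Escape velocity comes from setting total energy to zero: ½v² − GM/r = 0 ⇒ v_esc = √(2GM / r).
v_esc = √(2 · 3.165e+14 / 2.557e+09) m/s ≈ 497.5 m/s = 497.5 m/s.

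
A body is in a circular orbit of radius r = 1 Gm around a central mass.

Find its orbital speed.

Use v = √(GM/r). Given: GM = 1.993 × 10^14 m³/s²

Convert to SI: r = 1 Gm = 1e+09 m.
For a circular orbit, gravity supplies the centripetal force, so v = √(GM / r).
v = √(1.993e+14 / 1e+09) m/s ≈ 446.4 m/s = 446.4 m/s.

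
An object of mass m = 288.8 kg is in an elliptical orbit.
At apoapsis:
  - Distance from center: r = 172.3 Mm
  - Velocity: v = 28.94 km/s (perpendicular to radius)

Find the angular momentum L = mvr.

Convert to SI: r = 172.3 Mm = 1.723e+08 m; v = 28.94 km/s = 28940 m/s.
Since v is perpendicular to r, L = m · v · r.
L = 288.8 · 28940 · 1.723e+08 kg·m²/s ≈ 1.44e+15 kg·m²/s.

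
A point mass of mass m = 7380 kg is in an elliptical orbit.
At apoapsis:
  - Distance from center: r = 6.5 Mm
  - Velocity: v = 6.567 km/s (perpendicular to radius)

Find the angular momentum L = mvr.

Convert to SI: r = 6.5 Mm = 6.5e+06 m; v = 6.567 km/s = 6567 m/s.
Since v is perpendicular to r, L = m · v · r.
L = 7380 · 6567 · 6.5e+06 kg·m²/s ≈ 3.15e+14 kg·m²/s.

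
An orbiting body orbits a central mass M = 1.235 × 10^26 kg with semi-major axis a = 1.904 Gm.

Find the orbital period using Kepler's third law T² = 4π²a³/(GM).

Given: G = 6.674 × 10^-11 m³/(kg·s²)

Convert to SI: a = 1.904 Gm = 1.904e+09 m.
GM = G · M = 6.674e-11 · 1.235e+26 = 8.24239e+15 m³/s².
Kepler's third law: T = 2π √(a³ / GM).
Substituting a = 1.904e+09 m and GM = 8.24239e+15 m³/s²:
T = 2π √((1.904e+09)³ / 8.24239e+15) s
T ≈ 5.75e+06 s = 66.55 days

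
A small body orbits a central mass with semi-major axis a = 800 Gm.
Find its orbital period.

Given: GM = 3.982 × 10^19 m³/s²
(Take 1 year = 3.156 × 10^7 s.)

Convert to SI: a = 800 Gm = 8e+11 m.
Kepler's third law: T = 2π √(a³ / GM).
Substituting a = 8e+11 m and GM = 3.982e+19 m³/s²:
T = 2π √((8e+11)³ / 3.982e+19) s
T ≈ 7.125e+08 s = 22.57 years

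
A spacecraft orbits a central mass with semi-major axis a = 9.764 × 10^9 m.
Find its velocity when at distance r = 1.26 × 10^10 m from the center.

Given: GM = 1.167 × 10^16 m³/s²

Vis-viva: v = √(GM · (2/r − 1/a)).
2/r − 1/a = 2/1.26e+10 − 1/9.764e+09 = 5.63131e-11 m⁻¹.
v = √(1.167e+16 · 5.63131e-11) m/s ≈ 810.7 m/s = 810.7 m/s.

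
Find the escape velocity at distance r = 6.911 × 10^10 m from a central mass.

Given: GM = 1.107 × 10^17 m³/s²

Escape velocity comes from setting total energy to zero: ½v² − GM/r = 0 ⇒ v_esc = √(2GM / r).
v_esc = √(2 · 1.107e+17 / 6.911e+10) m/s ≈ 1790 m/s = 1.79 km/s.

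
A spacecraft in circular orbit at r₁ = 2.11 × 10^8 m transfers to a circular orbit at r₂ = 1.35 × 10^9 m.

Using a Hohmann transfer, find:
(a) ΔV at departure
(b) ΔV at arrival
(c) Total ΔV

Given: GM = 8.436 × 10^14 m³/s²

Transfer semi-major axis: a_t = (r₁ + r₂)/2 = (2.11e+08 + 1.35e+09)/2 = 7.805e+08 m.
Circular speeds: v₁ = √(GM/r₁) = 1999.53 m/s, v₂ = √(GM/r₂) = 790.499 m/s.
Transfer speeds (vis-viva v² = GM(2/r − 1/a_t)): v₁ᵗ = 2629.71 m/s, v₂ᵗ = 411.014 m/s.
(a) ΔV₁ = |v₁ᵗ − v₁| ≈ 630.2 m/s = 630.2 m/s.
(b) ΔV₂ = |v₂ − v₂ᵗ| ≈ 379.5 m/s = 379.5 m/s.
(c) ΔV_total = ΔV₁ + ΔV₂ ≈ 1010 m/s = 1.01 km/s.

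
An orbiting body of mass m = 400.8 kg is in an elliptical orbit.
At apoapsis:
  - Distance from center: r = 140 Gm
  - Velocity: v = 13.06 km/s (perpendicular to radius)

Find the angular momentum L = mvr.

Convert to SI: r = 140 Gm = 1.4e+11 m; v = 13.06 km/s = 13060 m/s.
Since v is perpendicular to r, L = m · v · r.
L = 400.8 · 13060 · 1.4e+11 kg·m²/s ≈ 7.328e+17 kg·m²/s.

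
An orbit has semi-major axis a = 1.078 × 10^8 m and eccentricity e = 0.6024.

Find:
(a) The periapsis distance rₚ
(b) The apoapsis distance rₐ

(a) rₚ = a(1 − e) = 1.078e+08 · (1 − 0.6024) = 1.078e+08 · 0.3976 ≈ 4.286e+07 m = 4.286 × 10^7 m.
(b) rₐ = a(1 + e) = 1.078e+08 · (1 + 0.6024) = 1.078e+08 · 1.6024 ≈ 1.727e+08 m = 1.727 × 10^8 m.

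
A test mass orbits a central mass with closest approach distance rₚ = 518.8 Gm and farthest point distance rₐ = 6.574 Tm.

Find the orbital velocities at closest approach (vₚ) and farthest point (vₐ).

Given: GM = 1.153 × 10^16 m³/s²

Convert to SI: rₚ = 518.8 Gm = 5.188e+11 m; rₐ = 6.574 Tm = 6.574e+12 m.
Use the vis-viva equation v² = GM(2/r − 1/a) with a = (rₚ + rₐ)/2 = (5.188e+11 + 6.574e+12)/2 = 3.5464e+12 m.
vₚ = √(GM · (2/rₚ − 1/a)) = √(1.153e+16 · (2/5.188e+11 − 1/3.5464e+12)) m/s ≈ 203 m/s = 203 m/s.
vₐ = √(GM · (2/rₐ − 1/a)) = √(1.153e+16 · (2/6.574e+12 − 1/3.5464e+12)) m/s ≈ 16.02 m/s = 16.02 m/s.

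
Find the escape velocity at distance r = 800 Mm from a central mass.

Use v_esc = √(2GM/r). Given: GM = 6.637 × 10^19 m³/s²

Convert to SI: r = 800 Mm = 8e+08 m.
Escape velocity comes from setting total energy to zero: ½v² − GM/r = 0 ⇒ v_esc = √(2GM / r).
v_esc = √(2 · 6.637e+19 / 8e+08) m/s ≈ 4.073e+05 m/s = 407.3 km/s.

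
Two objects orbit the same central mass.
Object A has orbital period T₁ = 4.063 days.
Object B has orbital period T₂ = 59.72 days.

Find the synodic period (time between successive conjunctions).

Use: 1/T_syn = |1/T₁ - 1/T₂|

Convert to SI: T₁ = 4.063 days = 351043 s; T₂ = 59.72 days = 5.15981e+06 s.
T_syn = |T₁ · T₂ / (T₁ − T₂)|.
T_syn = |351043 · 5.15981e+06 / (351043 − 5.15981e+06)| s ≈ 3.767e+05 s = 4.36 days.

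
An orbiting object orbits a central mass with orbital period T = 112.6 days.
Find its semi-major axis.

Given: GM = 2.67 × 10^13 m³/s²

Convert to SI: T = 112.6 days = 9.72864e+06 s.
Invert Kepler's third law: a = (GM · T² / (4π²))^(1/3).
Substituting T = 9.72864e+06 s and GM = 2.67e+13 m³/s²:
a = (2.67e+13 · (9.72864e+06)² / (4π²))^(1/3) m
a ≈ 4e+08 m = 400 Mm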